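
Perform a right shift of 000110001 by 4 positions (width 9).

Original: 000110001 (decimal 49)
Shift right by 4 positions
Drop the 4 low bits; fill with zeros on the left
Result: 000000011 (decimal 3)
Equivalent: 49 >> 4 = 49 ÷ 2^4 = 3



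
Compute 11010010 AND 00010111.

AND: 1 only when both bits are 1
  11010010
& 00010111
----------
  00010010
Decimal: 210 & 23 = 18



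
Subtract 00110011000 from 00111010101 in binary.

Method 1 - Direct subtraction (column by column from the right: bit − bit − borrow-in; if negative, add 2 and borrow 1 from the next column):
borrow: 00001110000
        00111010101
-       00110011000
-------------------
        00000111101

Method 2 - Add two's complement:
Two's complement of 00110011000: invert → 11001100111, add 1 → 11001101000
  00111010101
+ 11001101000
-------------
 100000111101  (end carry out of the top bit = 1)
Discarding the end carry: 00000111101
Decimal check:
  00111010101 = 256 + 128 + 64 + 16 + 4 + 1 = 469
  00110011000 = 256 + 128 + 16 + 8 = 408
  469 - 408 = 61, and 00000111101 = 32 + 16 + 8 + 4 + 1 = 61 ✓



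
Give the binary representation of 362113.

Using repeated division by 2:
362113 ÷ 2 = 181056 remainder 1
181056 ÷ 2 = 90528 remainder 0
90528 ÷ 2 = 45264 remainder 0
45264 ÷ 2 = 22632 remainder 0
22632 ÷ 2 = 11316 remainder 0
11316 ÷ 2 = 5658 remainder 0
5658 ÷ 2 = 2829 remainder 0
2829 ÷ 2 = 1414 remainder 1
1414 ÷ 2 = 707 remainder 0
707 ÷ 2 = 353 remainder 1
353 ÷ 2 = 176 remainder 1
176 ÷ 2 = 88 remainder 0
88 ÷ 2 = 44 remainder 0
44 ÷ 2 = 22 remainder 0
22 ÷ 2 = 11 remainder 0
11 ÷ 2 = 5 remainder 1
5 ÷ 2 = 2 remainder 1
2 ÷ 2 = 1 remainder 0
1 ÷ 2 = 0 remainder 1
Reading remainders bottom to top: 1011000011010000001



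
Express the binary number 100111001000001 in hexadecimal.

Group into 4-bit nibbles from right:
  0100 = 4
  1110 = E
  0100 = 4
  0001 = 1
Result: 4E41



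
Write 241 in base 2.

Using repeated division by 2:
241 ÷ 2 = 120 remainder 1
120 ÷ 2 = 60 remainder 0
60 ÷ 2 = 30 remainder 0
30 ÷ 2 = 15 remainder 0
15 ÷ 2 = 7 remainder 1
7 ÷ 2 = 3 remainder 1
3 ÷ 2 = 1 remainder 1
1 ÷ 2 = 0 remainder 1
Reading remainders bottom to top: 11110001



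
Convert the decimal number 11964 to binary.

Using repeated division by 2:
11964 ÷ 2 = 5982 remainder 0
5982 ÷ 2 = 2991 remainder 0
2991 ÷ 2 = 1495 remainder 1
1495 ÷ 2 = 747 remainder 1
747 ÷ 2 = 373 remainder 1
373 ÷ 2 = 186 remainder 1
186 ÷ 2 = 93 remainder 0
93 ÷ 2 = 46 remainder 1
46 ÷ 2 = 23 remainder 0
23 ÷ 2 = 11 remainder 1
11 ÷ 2 = 5 remainder 1
5 ÷ 2 = 2 remainder 1
2 ÷ 2 = 1 remainder 0
1 ÷ 2 = 0 remainder 1
Reading remainders bottom to top: 10111010111100



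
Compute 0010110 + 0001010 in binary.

Add column by column from the right: bit + bit + carry-in; write the sum mod 2, carry 1 when the sum is 2 or 3.
carry:  0111100
        0010110
+       0001010
---------------
       00100000
(the carry out of the leftmost column, 0, becomes the leading bit)
Decimal check:
  0010110 = 16 + 4 + 2 = 22
  0001010 = 8 + 2 = 10
  22 + 10 = 32, and 00100000 = 32 ✓



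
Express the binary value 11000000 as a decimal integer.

Sum of powers of 2 for each 1-bit:
2^6 + 2^7
= 64 + 128
= 192



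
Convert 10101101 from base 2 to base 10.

Sum of powers of 2 for each 1-bit:
2^0 + 2^2 + 2^3 + 2^5 + 2^7
= 1 + 4 + 8 + 32 + 128
= 173



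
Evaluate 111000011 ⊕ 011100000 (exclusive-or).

XOR: 1 when bits differ
  111000011
^ 011100000
-----------
  100100011
Decimal: 451 ^ 224 = 291



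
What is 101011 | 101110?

OR: 1 when either bit is 1
  101011
| 101110
--------
  101111
Decimal: 43 | 46 = 47



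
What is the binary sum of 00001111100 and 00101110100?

Add column by column from the right: bit + bit + carry-in; write the sum mod 2, carry 1 when the sum is 2 or 3.
carry:  00011111000
        00001111100
+       00101110100
-------------------
       000111110000
(the carry out of the leftmost column, 0, becomes the leading bit)
Decimal check:
  00001111100 = 64 + 32 + 16 + 8 + 4 = 124
  00101110100 = 256 + 64 + 32 + 16 + 4 = 372
  124 + 372 = 496, and 000111110000 = 256 + 128 + 64 + 32 + 16 = 496 ✓



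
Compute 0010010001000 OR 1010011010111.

OR: 1 when either bit is 1
  0010010001000
| 1010011010111
---------------
  1010011011111
Decimal: 1160 | 5335 = 5343



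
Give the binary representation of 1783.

Using repeated division by 2:
1783 ÷ 2 = 891 remainder 1
891 ÷ 2 = 445 remainder 1
445 ÷ 2 = 222 remainder 1
222 ÷ 2 = 111 remainder 0
111 ÷ 2 = 55 remainder 1
55 ÷ 2 = 27 remainder 1
27 ÷ 2 = 13 remainder 1
13 ÷ 2 = 6 remainder 1
6 ÷ 2 = 3 remainder 0
3 ÷ 2 = 1 remainder 1
1 ÷ 2 = 0 remainder 1
Reading remainders bottom to top: 11011110111



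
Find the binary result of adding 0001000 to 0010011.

Add column by column from the right: bit + bit + carry-in; write the sum mod 2, carry 1 when the sum is 2 or 3.
carry:  0000000
        0001000
+       0010011
---------------
       00011011
(the carry out of the leftmost column, 0, becomes the leading bit)
Decimal check:
  0001000 = 8
  0010011 = 16 + 2 + 1 = 19
  8 + 19 = 27, and 00011011 = 16 + 8 + 2 + 1 = 27 ✓



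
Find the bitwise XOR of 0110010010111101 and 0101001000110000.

XOR: 1 when bits differ
  0110010010111101
^ 0101001000110000
------------------
  0011011010001101
Decimal: 25789 ^ 21040 = 13965



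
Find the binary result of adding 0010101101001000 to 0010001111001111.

Add column by column from the right: bit + bit + carry-in; write the sum mod 2, carry 1 when the sum is 2 or 3.
carry:  0100011110010000
        0010101101001000
+       0010001111001111
------------------------
       00100111100010111
(the carry out of the leftmost column, 0, becomes the leading bit)
Decimal check:
  0010101101001000 = 8192 + 2048 + 512 + 256 + 64 + 8 = 11080
  0010001111001111 = 8192 + 512 + 256 + 128 + 64 + 8 + 4 + 2 + 1 = 9167
  11080 + 9167 = 20247, and 00100111100010111 = 16384 + 2048 + 1024 + 512 + 256 + 16 + 4 + 2 + 1 = 20247 ✓



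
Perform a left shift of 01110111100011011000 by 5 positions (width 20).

Original: 01110111100011011000 (decimal 489688)
Shift left by 5 positions
Append 5 zeros on the right and drop the 5 high bits that overflow the 20-bit width
Result: 11110001101100000000 (decimal 989952)
Equivalent: 489688 << 5 = 489688 × 2^5 = 15670016, truncated to 20 bits = 989952



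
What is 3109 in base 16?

Using repeated division by 16 (digits 10–15 are A–F):
3109 ÷ 16 = 194 remainder 5
194 ÷ 16 = 12 remainder 2
12 ÷ 16 = 0 remainder 12 (C)
Reading remainders bottom to top: C25



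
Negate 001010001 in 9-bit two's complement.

Original: 001010001
Step 1 - Invert all bits: 110101110
Step 2 - Add 1: 110101111
Verification: 001010001 + 110101111 = 1000000000; discarding the end carry (carry out of the top bit) leaves the 9-bit value 000000000, as required for x + (-x)



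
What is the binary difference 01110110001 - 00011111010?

Method 1 - Direct subtraction (column by column from the right: bit − bit − borrow-in; if negative, add 2 and borrow 1 from the next column):
borrow: 00111111100
        01110110001
-       00011111010
-------------------
        01010110111

Method 2 - Add two's complement:
Two's complement of 00011111010: invert → 11100000101, add 1 → 11100000110
  01110110001
+ 11100000110
-------------
 101010110111  (end carry out of the top bit = 1)
Discarding the end carry: 01010110111
Decimal check:
  01110110001 = 512 + 256 + 128 + 32 + 16 + 1 = 945
  00011111010 = 128 + 64 + 32 + 16 + 8 + 2 = 250
  945 - 250 = 695, and 01010110111 = 512 + 128 + 32 + 16 + 4 + 2 + 1 = 695 ✓



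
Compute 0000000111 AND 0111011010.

AND: 1 only when both bits are 1
  0000000111
& 0111011010
------------
  0000000010
Decimal: 7 & 474 = 2



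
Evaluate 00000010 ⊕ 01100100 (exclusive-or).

XOR: 1 when bits differ
  00000010
^ 01100100
----------
  01100110
Decimal: 2 ^ 100 = 102



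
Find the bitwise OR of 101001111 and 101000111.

OR: 1 when either bit is 1
  101001111
| 101000111
-----------
  101001111
Decimal: 335 | 327 = 335



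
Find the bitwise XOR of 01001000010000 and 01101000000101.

XOR: 1 when bits differ
  01001000010000
^ 01101000000101
----------------
  00100000010101
Decimal: 4624 ^ 6661 = 2069



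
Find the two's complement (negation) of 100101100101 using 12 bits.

Original (sign bit 1, negative): 100101100101
Step 1 - Invert all bits: 011010011010
Step 2 - Add 1: 011010011011
Verification: 100101100101 + 011010011011 = 1000000000000; discarding the end carry (carry out of the top bit) leaves the 12-bit value 000000000000, as required for x + (-x)



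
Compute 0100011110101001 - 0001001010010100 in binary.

Method 1 - Direct subtraction (column by column from the right: bit − bit − borrow-in; if negative, add 2 and borrow 1 from the next column):
borrow: 0110000000101000
        0100011110101001
-       0001001010010100
------------------------
        0011010100010101

Method 2 - Add two's complement:
Two's complement of 0001001010010100: invert → 1110110101101011, add 1 → 1110110101101100
  0100011110101001
+ 1110110101101100
------------------
 10011010100010101  (end carry out of the top bit = 1)
Discarding the end carry: 0011010100010101
Decimal check:
  0100011110101001 = 16384 + 1024 + 512 + 256 + 128 + 32 + 8 + 1 = 18345
  0001001010010100 = 4096 + 512 + 128 + 16 + 4 = 4756
  18345 - 4756 = 13589, and 0011010100010101 = 8192 + 4096 + 1024 + 256 + 16 + 4 + 1 = 13589 ✓



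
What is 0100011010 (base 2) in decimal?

Sum of powers of 2 for each 1-bit:
2^1 + 2^3 + 2^4 + 2^8
= 2 + 8 + 16 + 256
= 282



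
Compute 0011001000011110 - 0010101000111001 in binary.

Method 1 - Direct subtraction (column by column from the right: bit − bit − borrow-in; if negative, add 2 and borrow 1 from the next column):
borrow: 0001111111000010
        0011001000011110
-       0010101000111001
------------------------
        0000011111100101

Method 2 - Add two's complement:
Two's complement of 0010101000111001: invert → 1101010111000110, add 1 → 1101010111000111
  0011001000011110
+ 1101010111000111
------------------
 10000011111100101  (end carry out of the top bit = 1)
Discarding the end carry: 0000011111100101
Decimal check:
  0011001000011110 = 8192 + 4096 + 512 + 16 + 8 + 4 + 2 = 12830
  0010101000111001 = 8192 + 2048 + 512 + 32 + 16 + 8 + 1 = 10809
  12830 - 10809 = 2021, and 0000011111100101 = 1024 + 512 + 256 + 128 + 64 + 32 + 4 + 1 = 2021 ✓



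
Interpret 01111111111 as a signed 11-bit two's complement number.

Binary: 01111111111
Sign bit: 0 (non-negative)
Read directly as an unsigned value:
01111111111 = 512 + 256 + 128 + 64 + 32 + 16 + 8 + 4 + 2 + 1 = 1023
Value: 1023



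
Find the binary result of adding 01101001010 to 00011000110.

Add column by column from the right: bit + bit + carry-in; write the sum mod 2, carry 1 when the sum is 2 or 3.
carry:  11110011100
        01101001010
+       00011000110
-------------------
       010000010000
(the carry out of the leftmost column, 0, becomes the leading bit)
Decimal check:
  01101001010 = 512 + 256 + 64 + 8 + 2 = 842
  00011000110 = 128 + 64 + 4 + 2 = 198
  842 + 198 = 1040, and 010000010000 = 1024 + 16 = 1040 ✓



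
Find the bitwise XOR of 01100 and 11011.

XOR: 1 when bits differ
  01100
^ 11011
-------
  10111
Decimal: 12 ^ 27 = 23



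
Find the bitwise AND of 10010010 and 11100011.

AND: 1 only when both bits are 1
  10010010
& 11100011
----------
  10000010
Decimal: 146 & 227 = 130



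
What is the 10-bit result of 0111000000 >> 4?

Original: 0111000000 (decimal 448)
Shift right by 4 positions
Drop the 4 low bits; fill with zeros on the left
Result: 0000011100 (decimal 28)
Equivalent: 448 >> 4 = 448 ÷ 2^4 = 28



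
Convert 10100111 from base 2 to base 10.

Sum of powers of 2 for each 1-bit:
2^0 + 2^1 + 2^2 + 2^5 + 2^7
= 1 + 2 + 4 + 32 + 128
= 167



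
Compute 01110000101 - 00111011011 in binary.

Method 1 - Direct subtraction (column by column from the right: bit − bit − borrow-in; if negative, add 2 and borrow 1 from the next column):
borrow: 01111110100
        01110000101
-       00111011011
-------------------
        00110101010

Method 2 - Add two's complement:
Two's complement of 00111011011: invert → 11000100100, add 1 → 11000100101
  01110000101
+ 11000100101
-------------
 100110101010  (end carry out of the top bit = 1)
Discarding the end carry: 00110101010
Decimal check:
  01110000101 = 512 + 256 + 128 + 4 + 1 = 901
  00111011011 = 256 + 128 + 64 + 16 + 8 + 2 + 1 = 475
  901 - 475 = 426, and 00110101010 = 256 + 128 + 32 + 8 + 2 = 426 ✓



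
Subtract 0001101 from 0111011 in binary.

Method 1 - Direct subtraction (column by column from the right: bit − bit − borrow-in; if negative, add 2 and borrow 1 from the next column):
borrow: 0011000
        0111011
-       0001101
---------------
        0101110

Method 2 - Add two's complement:
Two's complement of 0001101: invert → 1110010, add 1 → 1110011
  0111011
+ 1110011
---------
 10101110  (end carry out of the top bit = 1)
Discarding the end carry: 0101110
Decimal check:
  0111011 = 32 + 16 + 8 + 2 + 1 = 59
  0001101 = 8 + 4 + 1 = 13
  59 - 13 = 46, and 0101110 = 32 + 8 + 4 + 2 = 46 ✓



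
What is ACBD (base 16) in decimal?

Expand by place value (powers of 16):
Digit values: A = 10, C = 12, B = 11, D = 13
ACBD = 10 × 16^3 + 12 × 16^2 + 11 × 16^1 + 13 × 16^0
= 10 × 4096 + 12 × 256 + 11 × 16 + 13 × 1
= 40960 + 3072 + 176 + 13
= 44221



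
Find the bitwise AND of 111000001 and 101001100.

AND: 1 only when both bits are 1
  111000001
& 101001100
-----------
  101000000
Decimal: 449 & 332 = 320



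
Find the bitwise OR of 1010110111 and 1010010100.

OR: 1 when either bit is 1
  1010110111
| 1010010100
------------
  1010110111
Decimal: 695 | 660 = 695



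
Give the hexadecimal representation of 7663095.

Using repeated division by 16 (digits 10–15 are A–F):
7663095 ÷ 16 = 478943 remainder 7
478943 ÷ 16 = 29933 remainder 15 (F)
29933 ÷ 16 = 1870 remainder 13 (D)
1870 ÷ 16 = 116 remainder 14 (E)
116 ÷ 16 = 7 remainder 4
7 ÷ 16 = 0 remainder 7
Reading remainders bottom to top: 74EDF7



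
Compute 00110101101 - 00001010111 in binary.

Method 1 - Direct subtraction (column by column from the right: bit − bit − borrow-in; if negative, add 2 and borrow 1 from the next column):
borrow: 00010101100
        00110101101
-       00001010111
-------------------
        00101010110

Method 2 - Add two's complement:
Two's complement of 00001010111: invert → 11110101000, add 1 → 11110101001
  00110101101
+ 11110101001
-------------
 100101010110  (end carry out of the top bit = 1)
Discarding the end carry: 00101010110
Decimal check:
  00110101101 = 256 + 128 + 32 + 8 + 4 + 1 = 429
  00001010111 = 64 + 16 + 4 + 2 + 1 = 87
  429 - 87 = 342, and 00101010110 = 256 + 64 + 16 + 4 + 2 = 342 ✓



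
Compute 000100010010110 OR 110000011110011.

OR: 1 when either bit is 1
  000100010010110
| 110000011110011
-----------------
  110100011110111
Decimal: 2198 | 24819 = 26871



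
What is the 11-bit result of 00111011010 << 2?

Original: 00111011010 (decimal 474)
Shift left by 2 positions
Append 2 zeros on the right
Result: 11101101000 (decimal 1896)
Equivalent: 474 << 2 = 474 × 2^2 = 1896



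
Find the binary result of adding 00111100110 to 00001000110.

Add column by column from the right: bit + bit + carry-in; write the sum mod 2, carry 1 when the sum is 2 or 3.
carry:  01110001100
        00111100110
+       00001000110
-------------------
       001000101100
(the carry out of the leftmost column, 0, becomes the leading bit)
Decimal check:
  00111100110 = 256 + 128 + 64 + 32 + 4 + 2 = 486
  00001000110 = 64 + 4 + 2 = 70
  486 + 70 = 556, and 001000101100 = 512 + 32 + 8 + 4 = 556 ✓



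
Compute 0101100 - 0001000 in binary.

Method 1 - Direct subtraction (column by column from the right: bit − bit − borrow-in; if negative, add 2 and borrow 1 from the next column):
borrow: 0000000
        0101100
-       0001000
---------------
        0100100

Method 2 - Add two's complement:
Two's complement of 0001000: invert → 1110111, add 1 → 1111000
  0101100
+ 1111000
---------
 10100100  (end carry out of the top bit = 1)
Discarding the end carry: 0100100
Decimal check:
  0101100 = 32 + 8 + 4 = 44
  0001000 = 8
  44 - 8 = 36, and 0100100 = 32 + 4 = 36 ✓



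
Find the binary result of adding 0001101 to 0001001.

Add column by column from the right: bit + bit + carry-in; write the sum mod 2, carry 1 when the sum is 2 or 3.
carry:  0010010
        0001101
+       0001001
---------------
       00010110
(the carry out of the leftmost column, 0, becomes the leading bit)
Decimal check:
  0001101 = 8 + 4 + 1 = 13
  0001001 = 8 + 1 = 9
  13 + 9 = 22, and 00010110 = 16 + 4 + 2 = 22 ✓



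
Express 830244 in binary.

Using repeated division by 2:
830244 ÷ 2 = 415122 remainder 0
415122 ÷ 2 = 207561 remainder 0
207561 ÷ 2 = 103780 remainder 1
103780 ÷ 2 = 51890 remainder 0
51890 ÷ 2 = 25945 remainder 0
25945 ÷ 2 = 12972 remainder 1
12972 ÷ 2 = 6486 remainder 0
6486 ÷ 2 = 3243 remainder 0
3243 ÷ 2 = 1621 remainder 1
1621 ÷ 2 = 810 remainder 1
810 ÷ 2 = 405 remainder 0
405 ÷ 2 = 202 remainder 1
202 ÷ 2 = 101 remainder 0
101 ÷ 2 = 50 remainder 1
50 ÷ 2 = 25 remainder 0
25 ÷ 2 = 12 remainder 1
12 ÷ 2 = 6 remainder 0
6 ÷ 2 = 3 remainder 0
3 ÷ 2 = 1 remainder 1
1 ÷ 2 = 0 remainder 1
Reading remainders bottom to top: 11001010101100100100



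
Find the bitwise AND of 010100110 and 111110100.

AND: 1 only when both bits are 1
  010100110
& 111110100
-----------
  010100100
Decimal: 166 & 500 = 164



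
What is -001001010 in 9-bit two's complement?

Original: 001001010
Step 1 - Invert all bits: 110110101
Step 2 - Add 1: 110110110
Verification: 001001010 + 110110110 = 1000000000; discarding the end carry (carry out of the top bit) leaves the 9-bit value 000000000, as required for x + (-x)



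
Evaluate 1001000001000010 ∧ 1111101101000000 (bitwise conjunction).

AND: 1 only when both bits are 1
  1001000001000010
& 1111101101000000
------------------
  1001000001000000
Decimal: 36930 & 64320 = 36928



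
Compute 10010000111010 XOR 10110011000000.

XOR: 1 when bits differ
  10010000111010
^ 10110011000000
----------------
  00100011111010
Decimal: 9274 ^ 11456 = 2298



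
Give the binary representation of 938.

Using repeated division by 2:
938 ÷ 2 = 469 remainder 0
469 ÷ 2 = 234 remainder 1
234 ÷ 2 = 117 remainder 0
117 ÷ 2 = 58 remainder 1
58 ÷ 2 = 29 remainder 0
29 ÷ 2 = 14 remainder 1
14 ÷ 2 = 7 remainder 0
7 ÷ 2 = 3 remainder 1
3 ÷ 2 = 1 remainder 1
1 ÷ 2 = 0 remainder 1
Reading remainders bottom to top: 1110101010



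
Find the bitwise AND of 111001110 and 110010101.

AND: 1 only when both bits are 1
  111001110
& 110010101
-----------
  110000100
Decimal: 462 & 405 = 388



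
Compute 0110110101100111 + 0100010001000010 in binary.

Add column by column from the right: bit + bit + carry-in; write the sum mod 2, carry 1 when the sum is 2 or 3.
carry:  1001100010001100
        0110110101100111
+       0100010001000010
------------------------
       01011000110101001
(the carry out of the leftmost column, 0, becomes the leading bit)
Decimal check:
  0110110101100111 = 16384 + 8192 + 2048 + 1024 + 256 + 64 + 32 + 4 + 2 + 1 = 28007
  0100010001000010 = 16384 + 1024 + 64 + 2 = 17474
  28007 + 17474 = 45481, and 01011000110101001 = 32768 + 8192 + 4096 + 256 + 128 + 32 + 8 + 1 = 45481 ✓



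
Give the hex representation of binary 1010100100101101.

Group into 4-bit nibbles from right:
  1010 = A
  1001 = 9
  0010 = 2
  1101 = D
Result: A92D



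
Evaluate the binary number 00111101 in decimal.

Sum of powers of 2 for each 1-bit:
2^0 + 2^2 + 2^3 + 2^4 + 2^5
= 1 + 4 + 8 + 16 + 32
= 61



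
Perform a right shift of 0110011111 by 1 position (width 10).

Original: 0110011111 (decimal 415)
Shift right by 1 position
Drop the 1 low bit; fill with zero on the left
Result: 0011001111 (decimal 207)
Equivalent: 415 >> 1 = 415 ÷ 2^1 = 207



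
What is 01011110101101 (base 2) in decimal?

Sum of powers of 2 for each 1-bit:
2^0 + 2^2 + 2^3 + 2^5 + 2^7 + 2^8 + 2^9 + 2^10 + 2^12
= 1 + 4 + 8 + 32 + 128 + 256 + 512 + 1024 + 4096
= 6061



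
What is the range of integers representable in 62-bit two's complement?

For 62-bit two's complement:
Minimum: -2^61 = -2305843009213693952
Maximum: 2^61 - 1 = 2305843009213693951



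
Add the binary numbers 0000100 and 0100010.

Add column by column from the right: bit + bit + carry-in; write the sum mod 2, carry 1 when the sum is 2 or 3.
carry:  0000000
        0000100
+       0100010
---------------
       00100110
(the carry out of the leftmost column, 0, becomes the leading bit)
Decimal check:
  0000100 = 4
  0100010 = 32 + 2 = 34
  4 + 34 = 38, and 00100110 = 32 + 4 + 2 = 38 ✓



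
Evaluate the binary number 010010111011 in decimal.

Sum of powers of 2 for each 1-bit:
2^0 + 2^1 + 2^3 + 2^4 + 2^5 + 2^7 + 2^10
= 1 + 2 + 8 + 16 + 32 + 128 + 1024
= 1211



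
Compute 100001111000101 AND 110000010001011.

AND: 1 only when both bits are 1
  100001111000101
& 110000010001011
-----------------
  100000010000001
Decimal: 17349 & 24715 = 16513



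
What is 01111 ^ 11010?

XOR: 1 when bits differ
  01111
^ 11010
-------
  10101
Decimal: 15 ^ 26 = 21



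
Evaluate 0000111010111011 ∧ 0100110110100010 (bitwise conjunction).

AND: 1 only when both bits are 1
  0000111010111011
& 0100110110100010
------------------
  0000110010100010
Decimal: 3771 & 19874 = 3234



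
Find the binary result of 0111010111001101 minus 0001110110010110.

Method 1 - Direct subtraction (column by column from the right: bit − bit − borrow-in; if negative, add 2 and borrow 1 from the next column):
borrow: 0011000001101100
        0111010111001101
-       0001110110010110
------------------------
        0101100000110111

Method 2 - Add two's complement:
Two's complement of 0001110110010110: invert → 1110001001101001, add 1 → 1110001001101010
  0111010111001101
+ 1110001001101010
------------------
 10101100000110111  (end carry out of the top bit = 1)
Discarding the end carry: 0101100000110111
Decimal check:
  0111010111001101 = 16384 + 8192 + 4096 + 1024 + 256 + 128 + 64 + 8 + 4 + 1 = 30157
  0001110110010110 = 4096 + 2048 + 1024 + 256 + 128 + 16 + 4 + 2 = 7574
  30157 - 7574 = 22583, and 0101100000110111 = 16384 + 4096 + 2048 + 32 + 16 + 4 + 2 + 1 = 22583 ✓



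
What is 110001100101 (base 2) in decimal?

Sum of powers of 2 for each 1-bit:
2^0 + 2^2 + 2^5 + 2^6 + 2^10 + 2^11
= 1 + 4 + 32 + 64 + 1024 + 2048
= 3173



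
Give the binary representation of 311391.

Using repeated division by 2:
311391 ÷ 2 = 155695 remainder 1
155695 ÷ 2 = 77847 remainder 1
77847 ÷ 2 = 38923 remainder 1
38923 ÷ 2 = 19461 remainder 1
19461 ÷ 2 = 9730 remainder 1
9730 ÷ 2 = 4865 remainder 0
4865 ÷ 2 = 2432 remainder 1
2432 ÷ 2 = 1216 remainder 0
1216 ÷ 2 = 608 remainder 0
608 ÷ 2 = 304 remainder 0
304 ÷ 2 = 152 remainder 0
152 ÷ 2 = 76 remainder 0
76 ÷ 2 = 38 remainder 0
38 ÷ 2 = 19 remainder 0
19 ÷ 2 = 9 remainder 1
9 ÷ 2 = 4 remainder 1
4 ÷ 2 = 2 remainder 0
2 ÷ 2 = 1 remainder 0
1 ÷ 2 = 0 remainder 1
Reading remainders bottom to top: 1001100000001011111



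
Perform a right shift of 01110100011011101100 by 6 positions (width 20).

Original: 01110100011011101100 (decimal 476908)
Shift right by 6 positions
Drop the 6 low bits; fill with zeros on the left
Result: 00000001110100011011 (decimal 7451)
Equivalent: 476908 >> 6 = 476908 ÷ 2^6 = 7451



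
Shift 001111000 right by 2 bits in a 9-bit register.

Original: 001111000 (decimal 120)
Shift right by 2 positions
Drop the 2 low bits; fill with zeros on the left
Result: 000011110 (decimal 30)
Equivalent: 120 >> 2 = 120 ÷ 2^2 = 30



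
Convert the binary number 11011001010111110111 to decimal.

Sum of powers of 2 for each 1-bit:
2^0 + 2^1 + 2^2 + 2^4 + 2^5 + 2^6 + 2^7 + 2^8 + 2^10 + 2^12 + 2^15 + 2^16 + 2^18 + 2^19
= 1 + 2 + 4 + 16 + 32 + 64 + 128 + 256 + 1024 + 4096 + 32768 + 65536 + 262144 + 524288
= 890359



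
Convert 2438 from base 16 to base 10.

Expand by place value (powers of 16):
2438 = 2 × 16^3 + 4 × 16^2 + 3 × 16^1 + 8 × 16^0
= 2 × 4096 + 4 × 256 + 3 × 16 + 8 × 1
= 8192 + 1024 + 48 + 8
= 9272



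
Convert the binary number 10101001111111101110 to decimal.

Sum of powers of 2 for each 1-bit:
2^1 + 2^2 + 2^3 + 2^5 + 2^6 + 2^7 + 2^8 + 2^9 + 2^10 + 2^11 + 2^12 + 2^15 + 2^17 + 2^19
= 2 + 4 + 8 + 32 + 64 + 128 + 256 + 512 + 1024 + 2048 + 4096 + 32768 + 131072 + 524288
= 696302



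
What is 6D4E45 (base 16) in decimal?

Expand by place value (powers of 16):
Digit values: D = 13, E = 14
6D4E45 = 6 × 16^5 + 13 × 16^4 + 4 × 16^3 + 14 × 16^2 + 4 × 16^1 + 5 × 16^0
= 6 × 1048576 + 13 × 65536 + 4 × 4096 + 14 × 256 + 4 × 16 + 5 × 1
= 6291456 + 851968 + 16384 + 3584 + 64 + 5
= 7163461



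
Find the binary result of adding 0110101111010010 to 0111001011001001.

Add column by column from the right: bit + bit + carry-in; write the sum mod 2, carry 1 when the sum is 2 or 3.
carry:  1100011110000000
        0110101111010010
+       0111001011001001
------------------------
       01101111010011011
(the carry out of the leftmost column, 0, becomes the leading bit)
Decimal check:
  0110101111010010 = 16384 + 8192 + 2048 + 512 + 256 + 128 + 64 + 16 + 2 = 27602
  0111001011001001 = 16384 + 8192 + 4096 + 512 + 128 + 64 + 8 + 1 = 29385
  27602 + 29385 = 56987, and 01101111010011011 = 32768 + 16384 + 4096 + 2048 + 1024 + 512 + 128 + 16 + 8 + 2 + 1 = 56987 ✓



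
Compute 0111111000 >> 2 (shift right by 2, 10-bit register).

Original: 0111111000 (decimal 504)
Shift right by 2 positions
Drop the 2 low bits; fill with zeros on the left
Result: 0001111110 (decimal 126)
Equivalent: 504 >> 2 = 504 ÷ 2^2 = 126



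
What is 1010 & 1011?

AND: 1 only when both bits are 1
  1010
& 1011
------
  1010
Decimal: 10 & 11 = 10



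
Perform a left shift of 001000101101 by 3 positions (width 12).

Original: 001000101101 (decimal 557)
Shift left by 3 positions
Append 3 zeros on the right and drop the 3 high bits that overflow the 12-bit width
Result: 000101101000 (decimal 360)
Equivalent: 557 << 3 = 557 × 2^3 = 4456, truncated to 12 bits = 360



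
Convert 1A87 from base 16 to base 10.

Expand by place value (powers of 16):
Digit values: A = 10
1A87 = 1 × 16^3 + 10 × 16^2 + 8 × 16^1 + 7 × 16^0
= 1 × 4096 + 10 × 256 + 8 × 16 + 7 × 1
= 4096 + 2560 + 128 + 7
= 6791



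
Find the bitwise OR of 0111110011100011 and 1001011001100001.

OR: 1 when either bit is 1
  0111110011100011
| 1001011001100001
------------------
  1111111011100011
Decimal: 31971 | 38497 = 65251



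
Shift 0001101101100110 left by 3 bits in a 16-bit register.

Original: 0001101101100110 (decimal 7014)
Shift left by 3 positions
Append 3 zeros on the right
Result: 1101101100110000 (decimal 56112)
Equivalent: 7014 << 3 = 7014 × 2^3 = 56112



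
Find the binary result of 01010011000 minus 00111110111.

Method 1 - Direct subtraction (column by column from the right: bit − bit − borrow-in; if negative, add 2 and borrow 1 from the next column):
borrow: 01111001110
        01010011000
-       00111110111
-------------------
        00010100001

Method 2 - Add two's complement:
Two's complement of 00111110111: invert → 11000001000, add 1 → 11000001001
  01010011000
+ 11000001001
-------------
 100010100001  (end carry out of the top bit = 1)
Discarding the end carry: 00010100001
Decimal check:
  01010011000 = 512 + 128 + 16 + 8 = 664
  00111110111 = 256 + 128 + 64 + 32 + 16 + 4 + 2 + 1 = 503
  664 - 503 = 161, and 00010100001 = 128 + 32 + 1 = 161 ✓



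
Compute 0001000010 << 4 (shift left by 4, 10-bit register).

Original: 0001000010 (decimal 66)
Shift left by 4 positions
Append 4 zeros on the right and drop the 4 high bits that overflow the 10-bit width
Result: 0000100000 (decimal 32)
Equivalent: 66 << 4 = 66 × 2^4 = 1056, truncated to 10 bits = 32



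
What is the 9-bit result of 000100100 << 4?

Original: 000100100 (decimal 36)
Shift left by 4 positions
Append 4 zeros on the right and drop the 4 high bits that overflow the 9-bit width
Result: 001000000 (decimal 64)
Equivalent: 36 << 4 = 36 × 2^4 = 576, truncated to 9 bits = 64



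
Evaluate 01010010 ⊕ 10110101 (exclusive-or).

XOR: 1 when bits differ
  01010010
^ 10110101
----------
  11100111
Decimal: 82 ^ 181 = 231



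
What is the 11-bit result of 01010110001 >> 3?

Original: 01010110001 (decimal 689)
Shift right by 3 positions
Drop the 3 low bits; fill with zeros on the left
Result: 00001010110 (decimal 86)
Equivalent: 689 >> 3 = 689 ÷ 2^3 = 86



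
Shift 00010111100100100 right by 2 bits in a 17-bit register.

Original: 00010111100100100 (decimal 12068)
Shift right by 2 positions
Drop the 2 low bits; fill with zeros on the left
Result: 00000101111001001 (decimal 3017)
Equivalent: 12068 >> 2 = 12068 ÷ 2^2 = 3017



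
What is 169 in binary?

Using repeated division by 2:
169 ÷ 2 = 84 remainder 1
84 ÷ 2 = 42 remainder 0
42 ÷ 2 = 21 remainder 0
21 ÷ 2 = 10 remainder 1
10 ÷ 2 = 5 remainder 0
5 ÷ 2 = 2 remainder 1
2 ÷ 2 = 1 remainder 0
1 ÷ 2 = 0 remainder 1
Reading remainders bottom to top: 10101001



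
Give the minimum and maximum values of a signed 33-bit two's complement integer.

For 33-bit two's complement:
Minimum: -2^32 = -4294967296
Maximum: 2^32 - 1 = 4294967295



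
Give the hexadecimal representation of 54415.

Using repeated division by 16 (digits 10–15 are A–F):
54415 ÷ 16 = 3400 remainder 15 (F)
3400 ÷ 16 = 212 remainder 8
212 ÷ 16 = 13 remainder 4
13 ÷ 16 = 0 remainder 13 (D)
Reading remainders bottom to top: D48F



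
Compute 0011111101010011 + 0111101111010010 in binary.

Add column by column from the right: bit + bit + carry-in; write the sum mod 2, carry 1 when the sum is 2 or 3.
carry:  1111111110100100
        0011111101010011
+       0111101111010010
------------------------
       01011101100100101
(the carry out of the leftmost column, 0, becomes the leading bit)
Decimal check:
  0011111101010011 = 8192 + 4096 + 2048 + 1024 + 512 + 256 + 64 + 16 + 2 + 1 = 16211
  0111101111010010 = 16384 + 8192 + 4096 + 2048 + 512 + 256 + 128 + 64 + 16 + 2 = 31698
  16211 + 31698 = 47909, and 01011101100100101 = 32768 + 8192 + 4096 + 2048 + 512 + 256 + 32 + 4 + 1 = 47909 ✓



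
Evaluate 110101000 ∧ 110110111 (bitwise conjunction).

AND: 1 only when both bits are 1
  110101000
& 110110111
-----------
  110100000
Decimal: 424 & 439 = 416



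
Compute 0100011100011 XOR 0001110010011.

XOR: 1 when bits differ
  0100011100011
^ 0001110010011
---------------
  0101101110000
Decimal: 2275 ^ 915 = 2928



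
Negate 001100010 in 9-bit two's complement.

Original: 001100010
Step 1 - Invert all bits: 110011101
Step 2 - Add 1: 110011110
Verification: 001100010 + 110011110 = 1000000000; discarding the end carry (carry out of the top bit) leaves the 9-bit value 000000000, as required for x + (-x)



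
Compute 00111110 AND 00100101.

AND: 1 only when both bits are 1
  00111110
& 00100101
----------
  00100100
Decimal: 62 & 37 = 36



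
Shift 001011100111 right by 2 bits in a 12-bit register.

Original: 001011100111 (decimal 743)
Shift right by 2 positions
Drop the 2 low bits; fill with zeros on the left
Result: 000010111001 (decimal 185)
Equivalent: 743 >> 2 = 743 ÷ 2^2 = 185



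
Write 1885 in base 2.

Using repeated division by 2:
1885 ÷ 2 = 942 remainder 1
942 ÷ 2 = 471 remainder 0
471 ÷ 2 = 235 remainder 1
235 ÷ 2 = 117 remainder 1
117 ÷ 2 = 58 remainder 1
58 ÷ 2 = 29 remainder 0
29 ÷ 2 = 14 remainder 1
14 ÷ 2 = 7 remainder 0
7 ÷ 2 = 3 remainder 1
3 ÷ 2 = 1 remainder 1
1 ÷ 2 = 0 remainder 1
Reading remainders bottom to top: 11101011101



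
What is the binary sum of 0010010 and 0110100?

Add column by column from the right: bit + bit + carry-in; write the sum mod 2, carry 1 when the sum is 2 or 3.
carry:  1100000
        0010010
+       0110100
---------------
       01000110
(the carry out of the leftmost column, 0, becomes the leading bit)
Decimal check:
  0010010 = 16 + 2 = 18
  0110100 = 32 + 16 + 4 = 52
  18 + 52 = 70, and 01000110 = 64 + 4 + 2 = 70 ✓



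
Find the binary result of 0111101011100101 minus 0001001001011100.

Method 1 - Direct subtraction (column by column from the right: bit − bit − borrow-in; if negative, add 2 and borrow 1 from the next column):
borrow: 0000000000110000
        0111101011100101
-       0001001001011100
------------------------
        0110100010001001

Method 2 - Add two's complement:
Two's complement of 0001001001011100: invert → 1110110110100011, add 1 → 1110110110100100
  0111101011100101
+ 1110110110100100
------------------
 10110100010001001  (end carry out of the top bit = 1)
Discarding the end carry: 0110100010001001
Decimal check:
  0111101011100101 = 16384 + 8192 + 4096 + 2048 + 512 + 128 + 64 + 32 + 4 + 1 = 31461
  0001001001011100 = 4096 + 512 + 64 + 16 + 8 + 4 = 4700
  31461 - 4700 = 26761, and 0110100010001001 = 16384 + 8192 + 2048 + 128 + 8 + 1 = 26761 ✓



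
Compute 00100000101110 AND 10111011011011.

AND: 1 only when both bits are 1
  00100000101110
& 10111011011011
----------------
  00100000001010
Decimal: 2094 & 11995 = 2058



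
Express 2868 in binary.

Using repeated division by 2:
2868 ÷ 2 = 1434 remainder 0
1434 ÷ 2 = 717 remainder 0
717 ÷ 2 = 358 remainder 1
358 ÷ 2 = 179 remainder 0
179 ÷ 2 = 89 remainder 1
89 ÷ 2 = 44 remainder 1
44 ÷ 2 = 22 remainder 0
22 ÷ 2 = 11 remainder 0
11 ÷ 2 = 5 remainder 1
5 ÷ 2 = 2 remainder 1
2 ÷ 2 = 1 remainder 0
1 ÷ 2 = 0 remainder 1
Reading remainders bottom to top: 101100110100



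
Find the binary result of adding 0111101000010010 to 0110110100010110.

Add column by column from the right: bit + bit + carry-in; write the sum mod 2, carry 1 when the sum is 2 or 3.
carry:  1111000000101100
        0111101000010010
+       0110110100010110
------------------------
       01110011100101000
(the carry out of the leftmost column, 0, becomes the leading bit)
Decimal check:
  0111101000010010 = 16384 + 8192 + 4096 + 2048 + 512 + 16 + 2 = 31250
  0110110100010110 = 16384 + 8192 + 2048 + 1024 + 256 + 16 + 4 + 2 = 27926
  31250 + 27926 = 59176, and 01110011100101000 = 32768 + 16384 + 8192 + 1024 + 512 + 256 + 32 + 8 = 59176 ✓



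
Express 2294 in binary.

Using repeated division by 2:
2294 ÷ 2 = 1147 remainder 0
1147 ÷ 2 = 573 remainder 1
573 ÷ 2 = 286 remainder 1
286 ÷ 2 = 143 remainder 0
143 ÷ 2 = 71 remainder 1
71 ÷ 2 = 35 remainder 1
35 ÷ 2 = 17 remainder 1
17 ÷ 2 = 8 remainder 1
8 ÷ 2 = 4 remainder 0
4 ÷ 2 = 2 remainder 0
2 ÷ 2 = 1 remainder 0
1 ÷ 2 = 0 remainder 1
Reading remainders bottom to top: 100011110110



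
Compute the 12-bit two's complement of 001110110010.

Original: 001110110010
Step 1 - Invert all bits: 110001001101
Step 2 - Add 1: 110001001110
Verification: 001110110010 + 110001001110 = 1000000000000; discarding the end carry (carry out of the top bit) leaves the 12-bit value 000000000000, as required for x + (-x)



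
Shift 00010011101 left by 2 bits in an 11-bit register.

Original: 00010011101 (decimal 157)
Shift left by 2 positions
Append 2 zeros on the right
Result: 01001110100 (decimal 628)
Equivalent: 157 << 2 = 157 × 2^2 = 628



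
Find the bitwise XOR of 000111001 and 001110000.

XOR: 1 when bits differ
  000111001
^ 001110000
-----------
  001001001
Decimal: 57 ^ 112 = 73



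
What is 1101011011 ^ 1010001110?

XOR: 1 when bits differ
  1101011011
^ 1010001110
------------
  0111010101
Decimal: 859 ^ 654 = 469



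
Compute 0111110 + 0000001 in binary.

Add column by column from the right: bit + bit + carry-in; write the sum mod 2, carry 1 when the sum is 2 or 3.
carry:  0000000
        0111110
+       0000001
---------------
       00111111
(the carry out of the leftmost column, 0, becomes the leading bit)
Decimal check:
  0111110 = 32 + 16 + 8 + 4 + 2 = 62
  0000001 = 1
  62 + 1 = 63, and 00111111 = 32 + 16 + 8 + 4 + 2 + 1 = 63 ✓



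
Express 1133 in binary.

Using repeated division by 2:
1133 ÷ 2 = 566 remainder 1
566 ÷ 2 = 283 remainder 0
283 ÷ 2 = 141 remainder 1
141 ÷ 2 = 70 remainder 1
70 ÷ 2 = 35 remainder 0
35 ÷ 2 = 17 remainder 1
17 ÷ 2 = 8 remainder 1
8 ÷ 2 = 4 remainder 0
4 ÷ 2 = 2 remainder 0
2 ÷ 2 = 1 remainder 0
1 ÷ 2 = 0 remainder 1
Reading remainders bottom to top: 10001101101



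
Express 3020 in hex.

Using repeated division by 16 (digits 10–15 are A–F):
3020 ÷ 16 = 188 remainder 12 (C)
188 ÷ 16 = 11 remainder 12 (C)
11 ÷ 16 = 0 remainder 11 (B)
Reading remainders bottom to top: BCC



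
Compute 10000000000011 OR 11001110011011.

OR: 1 when either bit is 1
  10000000000011
| 11001110011011
----------------
  11001110011011
Decimal: 8195 | 13211 = 13211



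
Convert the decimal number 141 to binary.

Using repeated division by 2:
141 ÷ 2 = 70 remainder 1
70 ÷ 2 = 35 remainder 0
35 ÷ 2 = 17 remainder 1
17 ÷ 2 = 8 remainder 1
8 ÷ 2 = 4 remainder 0
4 ÷ 2 = 2 remainder 0
2 ÷ 2 = 1 remainder 0
1 ÷ 2 = 0 remainder 1
Reading remainders bottom to top: 10001101



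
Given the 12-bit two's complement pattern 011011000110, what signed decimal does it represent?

Binary: 011011000110
Sign bit: 0 (non-negative)
Read directly as an unsigned value:
011011000110 = 1024 + 512 + 128 + 64 + 4 + 2 = 1734
Value: 1734



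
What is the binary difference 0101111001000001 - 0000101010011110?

Method 1 - Direct subtraction (column by column from the right: bit − bit − borrow-in; if negative, add 2 and borrow 1 from the next column):
borrow: 0000011101111100
        0101111001000001
-       0000101010011110
------------------------
        0101001110100011

Method 2 - Add two's complement:
Two's complement of 0000101010011110: invert → 1111010101100001, add 1 → 1111010101100010
  0101111001000001
+ 1111010101100010
------------------
 10101001110100011  (end carry out of the top bit = 1)
Discarding the end carry: 0101001110100011
Decimal check:
  0101111001000001 = 16384 + 4096 + 2048 + 1024 + 512 + 64 + 1 = 24129
  0000101010011110 = 2048 + 512 + 128 + 16 + 8 + 4 + 2 = 2718
  24129 - 2718 = 21411, and 0101001110100011 = 16384 + 4096 + 512 + 256 + 128 + 32 + 2 + 1 = 21411 ✓



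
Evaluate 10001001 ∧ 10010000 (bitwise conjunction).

AND: 1 only when both bits are 1
  10001001
& 10010000
----------
  10000000
Decimal: 137 & 144 = 128



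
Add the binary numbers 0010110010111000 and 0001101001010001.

Add column by column from the right: bit + bit + carry-in; write the sum mod 2, carry 1 when the sum is 2 or 3.
carry:  0111000111100000
        0010110010111000
+       0001101001010001
------------------------
       00100011100001001
(the carry out of the leftmost column, 0, becomes the leading bit)
Decimal check:
  0010110010111000 = 8192 + 2048 + 1024 + 128 + 32 + 16 + 8 = 11448
  0001101001010001 = 4096 + 2048 + 512 + 64 + 16 + 1 = 6737
  11448 + 6737 = 18185, and 00100011100001001 = 16384 + 1024 + 512 + 256 + 8 + 1 = 18185 ✓



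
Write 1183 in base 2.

Using repeated division by 2:
1183 ÷ 2 = 591 remainder 1
591 ÷ 2 = 295 remainder 1
295 ÷ 2 = 147 remainder 1
147 ÷ 2 = 73 remainder 1
73 ÷ 2 = 36 remainder 1
36 ÷ 2 = 18 remainder 0
18 ÷ 2 = 9 remainder 0
9 ÷ 2 = 4 remainder 1
4 ÷ 2 = 2 remainder 0
2 ÷ 2 = 1 remainder 0
1 ÷ 2 = 0 remainder 1
Reading remainders bottom to top: 10010011111



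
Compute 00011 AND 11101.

AND: 1 only when both bits are 1
  00011
& 11101
-------
  00001
Decimal: 3 & 29 = 1



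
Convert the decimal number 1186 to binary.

Using repeated division by 2:
1186 ÷ 2 = 593 remainder 0
593 ÷ 2 = 296 remainder 1
296 ÷ 2 = 148 remainder 0
148 ÷ 2 = 74 remainder 0
74 ÷ 2 = 37 remainder 0
37 ÷ 2 = 18 remainder 1
18 ÷ 2 = 9 remainder 0
9 ÷ 2 = 4 remainder 1
4 ÷ 2 = 2 remainder 0
2 ÷ 2 = 1 remainder 0
1 ÷ 2 = 0 remainder 1
Reading remainders bottom to top: 10010100010

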